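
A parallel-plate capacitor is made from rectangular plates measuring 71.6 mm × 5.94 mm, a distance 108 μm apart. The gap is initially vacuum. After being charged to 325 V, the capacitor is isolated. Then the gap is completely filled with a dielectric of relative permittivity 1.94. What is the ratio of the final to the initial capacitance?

C₂/C₁ ≈ 1.94

C = κε₀A/d scales with κ, so C₂/C₁ = κ = 1.94.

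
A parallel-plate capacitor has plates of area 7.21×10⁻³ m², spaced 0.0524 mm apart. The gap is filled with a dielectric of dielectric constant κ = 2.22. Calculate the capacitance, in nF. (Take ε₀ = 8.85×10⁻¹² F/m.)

2.70 nF

C = κε₀A/d = 2.22 × 8.85×10⁻¹² × 7.21×10⁻³ / 5.24×10⁻⁵ = 2.70×10⁻⁹ F.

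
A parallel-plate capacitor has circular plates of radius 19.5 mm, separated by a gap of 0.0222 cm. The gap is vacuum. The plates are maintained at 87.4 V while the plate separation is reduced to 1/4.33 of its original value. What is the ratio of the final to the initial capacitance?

4.33

C = ε₀A/d scales as 1/d, so C₂/C₁ = d₁/d₂ = 4.33.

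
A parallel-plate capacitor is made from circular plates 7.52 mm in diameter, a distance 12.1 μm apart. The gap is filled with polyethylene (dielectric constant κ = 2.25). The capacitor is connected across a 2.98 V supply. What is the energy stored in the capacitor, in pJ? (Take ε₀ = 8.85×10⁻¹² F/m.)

U ≈ 325 pJ

A = π(7.52/2 mm)² = 4.44×10⁻⁵ m².
C = κε₀A/d = 2.25 × 8.85×10⁻¹² × 4.44×10⁻⁵ / 1.21×10⁻⁵ = 7.31×10⁻¹¹ F.
U = ½CV² = ½ × 7.31×10⁻¹¹ × (2.98)² = 3.25×10⁻¹⁰ J.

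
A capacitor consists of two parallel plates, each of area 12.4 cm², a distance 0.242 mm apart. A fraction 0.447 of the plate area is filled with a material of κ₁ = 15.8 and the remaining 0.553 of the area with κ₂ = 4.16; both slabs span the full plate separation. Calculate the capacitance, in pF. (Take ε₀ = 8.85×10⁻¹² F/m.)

A = 12.4 cm² = 1.24×10⁻³ m².
Side-by-side slabs ⇒ two capacitors in parallel, each spanning the full gap.
C₁ = κ₁ε₀A₁/d = 15.8 × 8.85×10⁻¹² × 5.54×10⁻⁴ / 2.42×10⁻⁴ = 3.20×10⁻¹⁰ F.
C₂ = κ₂ε₀A₂/d = 4.16 × 8.85×10⁻¹² × 6.86×10⁻⁴ / 2.42×10⁻⁴ = 1.04×10⁻¹⁰ F.
C = C₁ + C₂ = 4.25×10⁻¹⁰ F.

425 pF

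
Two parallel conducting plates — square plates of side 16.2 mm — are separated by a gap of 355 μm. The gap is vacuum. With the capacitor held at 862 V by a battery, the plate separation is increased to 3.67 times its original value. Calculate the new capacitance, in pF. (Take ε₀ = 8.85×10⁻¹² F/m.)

1.78 pF

A = (16.2 mm)² = 2.62×10⁻⁴ m².
Initially C₁ = ε₀A/d = 8.85×10⁻¹² × 2.62×10⁻⁴ / 3.55×10⁻⁴ = 6.54×10⁻¹² F.
C = ε₀A/d scales as 1/d, so C₂/C₁ = d₁/d₂ = 1/3.67 = 0.272.
C₂ = 0.272 × 6.54×10⁻¹² = 1.78×10⁻¹² F.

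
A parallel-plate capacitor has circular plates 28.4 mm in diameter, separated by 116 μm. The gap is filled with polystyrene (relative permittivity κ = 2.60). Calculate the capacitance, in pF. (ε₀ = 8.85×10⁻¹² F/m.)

A = π(28.4/2 mm)² = 6.33×10⁻⁴ m².
C = κε₀A/d = 2.60 × 8.85×10⁻¹² × 6.33×10⁻⁴ / 1.16×10⁻⁴ = 1.26×10⁻¹⁰ F.

126 pF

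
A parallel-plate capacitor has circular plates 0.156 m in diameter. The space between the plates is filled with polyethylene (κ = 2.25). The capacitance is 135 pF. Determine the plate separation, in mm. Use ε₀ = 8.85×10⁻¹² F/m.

A = π(0.156/2 m)² = 1.91×10⁻² m².
d = κε₀A/C = 2.25 × 8.85×10⁻¹² × 1.91×10⁻² / 1.35×10⁻¹⁰ = 2.82×10⁻³ m.

2.82 mm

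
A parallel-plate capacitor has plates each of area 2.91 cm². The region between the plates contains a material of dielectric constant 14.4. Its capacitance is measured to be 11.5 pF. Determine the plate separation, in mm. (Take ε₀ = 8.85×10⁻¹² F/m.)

A = 2.91 cm² = 2.91×10⁻⁴ m².
d = κε₀A/C = 14.4 × 8.85×10⁻¹² × 2.91×10⁻⁴ / 1.15×10⁻¹¹ = 3.22×10⁻³ m.

d ≈ 3.22 mm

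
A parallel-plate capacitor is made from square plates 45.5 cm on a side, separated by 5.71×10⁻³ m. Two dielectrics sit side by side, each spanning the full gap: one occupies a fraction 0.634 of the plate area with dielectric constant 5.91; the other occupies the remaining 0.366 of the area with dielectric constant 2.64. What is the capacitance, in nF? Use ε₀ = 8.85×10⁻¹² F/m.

1.51 nF

A = (45.5 cm)² = 0.207 m².
Side-by-side slabs ⇒ two capacitors in parallel, each spanning the full gap.
C₁ = κ₁ε₀A₁/d = 5.91 × 8.85×10⁻¹² × 0.131 / 5.71×10⁻³ = 1.20×10⁻⁹ F.
C₂ = κ₂ε₀A₂/d = 2.64 × 8.85×10⁻¹² × 7.58×10⁻² / 5.71×10⁻³ = 3.10×10⁻¹⁰ F.
C = C₁ + C₂ = 1.51×10⁻⁹ F.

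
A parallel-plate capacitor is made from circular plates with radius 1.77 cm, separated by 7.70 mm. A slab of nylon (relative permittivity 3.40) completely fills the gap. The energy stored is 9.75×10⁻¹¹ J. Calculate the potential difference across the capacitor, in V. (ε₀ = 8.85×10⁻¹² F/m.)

A = π(1.77 cm)² = 9.84×10⁻⁴ m².
C = κε₀A/d = 3.40 × 8.85×10⁻¹² × 9.84×10⁻⁴ / 7.70×10⁻³ = 3.85×10⁻¹² F.
V = √(2U/C) = √(2 × 9.75×10⁻¹¹ / 3.85×10⁻¹²) = 7.12 V.

7.12 V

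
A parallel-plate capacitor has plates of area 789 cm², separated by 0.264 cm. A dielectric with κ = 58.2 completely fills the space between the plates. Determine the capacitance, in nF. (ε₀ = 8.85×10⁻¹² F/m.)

15.4 nF

A = 789 cm² = 7.89×10⁻² m².
C = κε₀A/d = 58.2 × 8.85×10⁻¹² × 7.89×10⁻² / 2.64×10⁻³ = 1.54×10⁻⁸ F.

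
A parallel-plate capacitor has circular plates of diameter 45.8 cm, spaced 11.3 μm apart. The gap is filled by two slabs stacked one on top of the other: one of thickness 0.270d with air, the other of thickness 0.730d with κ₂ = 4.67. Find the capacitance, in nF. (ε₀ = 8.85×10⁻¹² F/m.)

303 nF

A = π(45.8/2 cm)² = 0.165 m².
Stacked slabs ⇒ two capacitors in series, each with the full plate area.
C₁ = κ₁ε₀A/d₁ = 1.00 × 8.85×10⁻¹² × 0.165 / 3.05×10⁻⁶ = 4.78×10⁻⁷ F.
C₂ = κ₂ε₀A/d₂ = 4.67 × 8.85×10⁻¹² × 0.165 / 8.25×10⁻⁶ = 8.25×10⁻⁷ F.
C = (1/C₁ + 1/C₂)⁻¹ = 3.03×10⁻⁷ F.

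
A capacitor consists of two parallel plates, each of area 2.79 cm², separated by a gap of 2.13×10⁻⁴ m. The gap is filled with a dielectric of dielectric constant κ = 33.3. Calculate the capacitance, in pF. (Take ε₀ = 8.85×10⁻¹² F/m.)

386 pF

A = 2.79 cm² = 2.79×10⁻⁴ m².
C = κε₀A/d = 33.3 × 8.85×10⁻¹² × 2.79×10⁻⁴ / 2.13×10⁻⁴ = 3.86×10⁻¹⁰ F.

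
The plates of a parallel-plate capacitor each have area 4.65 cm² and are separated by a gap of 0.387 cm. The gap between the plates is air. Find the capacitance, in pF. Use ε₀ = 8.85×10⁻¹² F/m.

A = 4.65 cm² = 4.65×10⁻⁴ m².
C = ε₀A/d = 8.85×10⁻¹² × 4.65×10⁻⁴ / 3.87×10⁻³ = 1.06×10⁻¹² F.

C ≈ 1.06 pF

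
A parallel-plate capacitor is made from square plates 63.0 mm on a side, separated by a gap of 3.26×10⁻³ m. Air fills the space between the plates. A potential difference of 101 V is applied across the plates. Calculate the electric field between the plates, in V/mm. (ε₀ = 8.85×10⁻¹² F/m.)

E = V/d = 101 / 3.26×10⁻³ = 3.10×10⁴ V/m.

E ≈ 31.0 V/mm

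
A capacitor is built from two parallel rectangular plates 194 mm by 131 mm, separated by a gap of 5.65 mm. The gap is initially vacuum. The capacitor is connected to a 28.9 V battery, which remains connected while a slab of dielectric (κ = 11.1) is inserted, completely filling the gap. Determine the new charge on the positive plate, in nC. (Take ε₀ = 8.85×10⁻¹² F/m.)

12.8 nC

A = 194 × 131 mm² = 2.54×10⁻² m².
Initially C₁ = ε₀A/d = 8.85×10⁻¹² × 2.54×10⁻² / 5.65×10⁻³ = 3.98×10⁻¹¹ F.
Q₁ = 1.15×10⁻⁹ C.
Battery connected ⇒ V is held fixed. C₂ = 11.1 C₁ and Q = CV, so Q₂/Q₁ = C₂/C₁ = 11.1.
Q₂ = 11.1 × 1.15×10⁻⁹ = 1.28×10⁻⁸ C.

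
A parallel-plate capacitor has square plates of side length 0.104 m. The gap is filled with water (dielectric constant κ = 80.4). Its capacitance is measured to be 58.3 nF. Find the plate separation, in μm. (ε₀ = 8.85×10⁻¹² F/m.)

A = (0.104 m)² = 1.08×10⁻² m².
d = κε₀A/C = 80.4 × 8.85×10⁻¹² × 1.08×10⁻² / 5.83×10⁻⁸ = 1.32×10⁻⁴ m.

132 μm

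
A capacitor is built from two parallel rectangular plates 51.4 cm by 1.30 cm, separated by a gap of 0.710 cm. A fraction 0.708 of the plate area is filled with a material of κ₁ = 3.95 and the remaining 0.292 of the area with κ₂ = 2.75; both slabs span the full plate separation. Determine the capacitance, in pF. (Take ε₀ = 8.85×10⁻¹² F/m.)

A = 51.4 × 1.30 cm² = 6.68×10⁻³ m².
Side-by-side slabs ⇒ two capacitors in parallel, each spanning the full gap.
C₁ = κ₁ε₀A₁/d = 3.95 × 8.85×10⁻¹² × 4.73×10⁻³ / 7.10×10⁻³ = 2.33×10⁻¹¹ F.
C₂ = κ₂ε₀A₂/d = 2.75 × 8.85×10⁻¹² × 1.95×10⁻³ / 7.10×10⁻³ = 6.69×10⁻¹² F.
C = C₁ + C₂ = 3.00×10⁻¹¹ F.

C ≈ 30.0 pF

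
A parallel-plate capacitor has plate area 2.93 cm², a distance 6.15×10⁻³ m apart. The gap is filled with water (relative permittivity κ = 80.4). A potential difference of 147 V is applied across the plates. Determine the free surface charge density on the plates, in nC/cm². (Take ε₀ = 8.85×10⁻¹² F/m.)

A = 2.93 cm² = 2.93×10⁻⁴ m².
C = κε₀A/d = 80.4 × 8.85×10⁻¹² × 2.93×10⁻⁴ / 6.15×10⁻³ = 3.39×10⁻¹¹ F.
σ = Q/A = CV/A = 3.39×10⁻¹¹ × 147 / 2.93×10⁻⁴ = 1.70×10⁻⁵ C/m².

σ ≈ 1.70 nC/cm²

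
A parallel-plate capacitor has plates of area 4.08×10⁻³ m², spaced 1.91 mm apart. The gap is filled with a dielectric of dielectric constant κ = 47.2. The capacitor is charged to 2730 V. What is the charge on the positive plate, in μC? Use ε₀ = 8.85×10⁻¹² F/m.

C = κε₀A/d = 47.2 × 8.85×10⁻¹² × 4.08×10⁻³ / 1.91×10⁻³ = 8.92×10⁻¹⁰ F.
Q = CV = 8.92×10⁻¹⁰ × 2730 = 2.44×10⁻⁶ C.

Q ≈ 2.44 μC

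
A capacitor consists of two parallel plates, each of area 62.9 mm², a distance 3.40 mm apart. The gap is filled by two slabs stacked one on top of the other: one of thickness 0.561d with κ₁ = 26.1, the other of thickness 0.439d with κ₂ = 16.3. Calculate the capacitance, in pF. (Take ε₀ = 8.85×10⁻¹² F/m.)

C ≈ 3.38 pF

A = 62.9 mm² = 6.29×10⁻⁵ m².
Stacked slabs ⇒ two capacitors in series, each with the full plate area.
C₁ = κ₁ε₀A/d₁ = 26.1 × 8.85×10⁻¹² × 6.29×10⁻⁵ / 1.91×10⁻³ = 7.62×10⁻¹² F.
C₂ = κ₂ε₀A/d₂ = 16.3 × 8.85×10⁻¹² × 6.29×10⁻⁵ / 1.49×10⁻³ = 6.08×10⁻¹² F.
C = (1/C₁ + 1/C₂)⁻¹ = 3.38×10⁻¹² F.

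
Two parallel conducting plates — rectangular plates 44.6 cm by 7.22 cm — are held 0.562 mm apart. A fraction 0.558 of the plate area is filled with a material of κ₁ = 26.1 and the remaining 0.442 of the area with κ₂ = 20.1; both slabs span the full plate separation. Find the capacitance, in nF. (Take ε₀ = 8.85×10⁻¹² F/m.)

A = 44.6 × 7.22 cm² = 3.22×10⁻² m².
Side-by-side slabs ⇒ two capacitors in parallel, each spanning the full gap.
C₁ = κ₁ε₀A₁/d = 26.1 × 8.85×10⁻¹² × 1.80×10⁻² / 5.62×10⁻⁴ = 7.39×10⁻⁹ F.
C₂ = κ₂ε₀A₂/d = 20.1 × 8.85×10⁻¹² × 1.42×10⁻² / 5.62×10⁻⁴ = 4.51×10⁻⁹ F.
C = C₁ + C₂ = 1.19×10⁻⁸ F.

11.9 nF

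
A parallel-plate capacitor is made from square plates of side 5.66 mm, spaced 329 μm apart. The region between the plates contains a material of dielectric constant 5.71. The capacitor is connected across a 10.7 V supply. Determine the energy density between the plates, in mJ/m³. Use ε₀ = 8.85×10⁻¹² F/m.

E = V/d = 10.7 / 3.29×10⁻⁴ = 3.25×10⁴ V/m.
u = ½κε₀E² = ½ × 5.71 × 8.85×10⁻¹² × (3.25×10⁴)² = 2.67×10⁻² J/m³.

u ≈ 26.7 mJ/m³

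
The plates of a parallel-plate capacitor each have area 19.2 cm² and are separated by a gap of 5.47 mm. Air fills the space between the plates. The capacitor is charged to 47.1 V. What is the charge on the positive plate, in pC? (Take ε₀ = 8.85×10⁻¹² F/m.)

A = 19.2 cm² = 1.92×10⁻³ m².
C = ε₀A/d = 8.85×10⁻¹² × 1.92×10⁻³ / 5.47×10⁻³ = 3.11×10⁻¹² F.
Q = CV = 3.11×10⁻¹² × 47.1 = 1.46×10⁻¹⁰ C.

146 pC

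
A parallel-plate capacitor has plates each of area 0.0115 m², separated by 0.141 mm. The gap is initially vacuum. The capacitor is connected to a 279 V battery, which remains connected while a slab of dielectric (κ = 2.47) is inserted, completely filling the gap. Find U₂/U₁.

U₂/U₁ ≈ 2.47

Battery connected ⇒ V is held fixed.
C₂ = 2.47 C₁ and U = ½CV², so U₂/U₁ = C₂/C₁ = 2.47.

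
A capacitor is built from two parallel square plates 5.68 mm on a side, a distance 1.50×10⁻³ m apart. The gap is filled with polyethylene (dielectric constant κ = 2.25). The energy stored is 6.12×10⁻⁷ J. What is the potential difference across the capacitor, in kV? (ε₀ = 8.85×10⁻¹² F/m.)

V ≈ 1.69 kV

A = (5.68 mm)² = 3.23×10⁻⁵ m².
C = κε₀A/d = 2.25 × 8.85×10⁻¹² × 3.23×10⁻⁵ / 1.50×10⁻³ = 4.28×10⁻¹³ F.
V = √(2U/C) = √(2 × 6.12×10⁻⁷ / 4.28×10⁻¹³) = 1.69×10³ V.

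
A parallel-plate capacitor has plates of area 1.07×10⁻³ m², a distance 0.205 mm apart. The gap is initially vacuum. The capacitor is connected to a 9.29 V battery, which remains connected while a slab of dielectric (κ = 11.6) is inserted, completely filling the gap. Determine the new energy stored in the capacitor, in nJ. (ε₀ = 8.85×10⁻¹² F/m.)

U ≈ 23.1 nJ

Initially C₁ = ε₀A/d = 8.85×10⁻¹² × 1.07×10⁻³ / 2.05×10⁻⁴ = 4.62×10⁻¹¹ F.
U₁ = 1.99×10⁻⁹ J.
Battery connected ⇒ V is held fixed. C₂ = 11.6 C₁ and U = ½CV², so U₂/U₁ = C₂/C₁ = 11.6.
U₂ = 11.6 × 1.99×10⁻⁹ = 2.31×10⁻⁸ J.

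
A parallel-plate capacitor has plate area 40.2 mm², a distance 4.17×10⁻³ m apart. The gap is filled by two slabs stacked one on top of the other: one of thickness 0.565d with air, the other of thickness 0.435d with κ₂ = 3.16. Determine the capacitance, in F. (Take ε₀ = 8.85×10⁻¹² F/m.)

A = 40.2 mm² = 4.02×10⁻⁵ m².
Stacked slabs ⇒ two capacitors in series, each with the full plate area.
C₁ = κ₁ε₀A/d₁ = 1.00 × 8.85×10⁻¹² × 4.02×10⁻⁵ / 2.36×10⁻³ = 1.51×10⁻¹³ F.
C₂ = κ₂ε₀A/d₂ = 3.16 × 8.85×10⁻¹² × 4.02×10⁻⁵ / 1.81×10⁻³ = 6.20×10⁻¹³ F.
C = (1/C₁ + 1/C₂)⁻¹ = 1.21×10⁻¹³ F.

C ≈ 1.21×10⁻¹³ F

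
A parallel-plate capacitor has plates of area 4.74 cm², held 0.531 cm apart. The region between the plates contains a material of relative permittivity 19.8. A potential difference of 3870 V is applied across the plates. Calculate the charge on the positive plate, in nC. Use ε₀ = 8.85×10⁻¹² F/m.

A = 4.74 cm² = 4.74×10⁻⁴ m².
C = κε₀A/d = 19.8 × 8.85×10⁻¹² × 4.74×10⁻⁴ / 5.31×10⁻³ = 1.56×10⁻¹¹ F.
Q = CV = 1.56×10⁻¹¹ × 3870 = 6.05×10⁻⁸ C.

60.5 nC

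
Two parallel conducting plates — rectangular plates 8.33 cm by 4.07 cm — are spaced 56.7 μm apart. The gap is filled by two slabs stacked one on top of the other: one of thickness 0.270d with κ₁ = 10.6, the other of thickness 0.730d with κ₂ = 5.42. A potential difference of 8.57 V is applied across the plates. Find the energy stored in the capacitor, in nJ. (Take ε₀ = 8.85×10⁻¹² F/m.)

A = 8.33 × 4.07 cm² = 3.39×10⁻³ m².
Stacked slabs ⇒ two capacitors in series, each with the full plate area.
C₁ = κ₁ε₀A/d₁ = 10.6 × 8.85×10⁻¹² × 3.39×10⁻³ / 1.53×10⁻⁵ = 2.08×10⁻⁸ F.
C₂ = κ₂ε₀A/d₂ = 5.42 × 8.85×10⁻¹² × 3.39×10⁻³ / 4.14×10⁻⁵ = 3.93×10⁻⁹ F.
C = (1/C₁ + 1/C₂)⁻¹ = 3.30×10⁻⁹ F.
U = ½CV² = ½ × 3.30×10⁻⁹ × (8.57)² = 1.21×10⁻⁷ J.

121 nJ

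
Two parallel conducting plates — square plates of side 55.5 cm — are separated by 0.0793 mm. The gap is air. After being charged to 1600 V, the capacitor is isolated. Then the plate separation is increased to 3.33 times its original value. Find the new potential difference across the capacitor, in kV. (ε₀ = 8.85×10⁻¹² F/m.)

A = (55.5 cm)² = 0.308 m².
Initially C₁ = ε₀A/d = 8.85×10⁻¹² × 0.308 / 7.93×10⁻⁵ = 3.44×10⁻⁸ F.
V₁ = 1.60×10³ V.
Isolated ⇒ Q is held fixed. C₂ = 0.300 C₁ and V = Q/C, so V₂/V₁ = C₁/C₂ = 3.33.
V₂ = 3.33 × 1.60×10³ = 5.33×10³ V.

V ≈ 5.33 kV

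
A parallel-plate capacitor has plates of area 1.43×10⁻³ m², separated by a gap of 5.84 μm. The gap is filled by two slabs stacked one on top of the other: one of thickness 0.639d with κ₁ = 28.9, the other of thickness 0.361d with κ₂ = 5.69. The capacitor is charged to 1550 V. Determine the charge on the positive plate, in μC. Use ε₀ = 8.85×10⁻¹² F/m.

39.3 μC

Stacked slabs ⇒ two capacitors in series, each with the full plate area.
C₁ = κ₁ε₀A/d₁ = 28.9 × 8.85×10⁻¹² × 1.43×10⁻³ / 3.73×10⁻⁶ = 9.80×10⁻⁸ F.
C₂ = κ₂ε₀A/d₂ = 5.69 × 8.85×10⁻¹² × 1.43×10⁻³ / 2.11×10⁻⁶ = 3.42×10⁻⁸ F.
C = (1/C₁ + 1/C₂)⁻¹ = 2.53×10⁻⁸ F.
Q = CV = 2.53×10⁻⁸ × 1550 = 3.93×10⁻⁵ C.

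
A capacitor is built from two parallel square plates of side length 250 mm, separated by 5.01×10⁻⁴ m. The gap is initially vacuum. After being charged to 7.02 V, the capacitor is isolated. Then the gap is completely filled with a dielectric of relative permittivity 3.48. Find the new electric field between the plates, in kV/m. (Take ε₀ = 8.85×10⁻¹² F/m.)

A = (250 mm)² = 6.25×10⁻² m².
Initially C₁ = ε₀A/d = 8.85×10⁻¹² × 6.25×10⁻² / 5.01×10⁻⁴ = 1.10×10⁻⁹ F.
E₁ = 1.40×10⁴ V/m.
Isolated ⇒ Q is held fixed. V₂ = Q/C₂ = V₁/3.48; E = V/d, so E₂/E₁ = (V₂/V₁)(d₁/d₂) = 0.287.
E₂ = 0.287 × 1.40×10⁴ = 4.03×10³ V/m.

4.03 kV/m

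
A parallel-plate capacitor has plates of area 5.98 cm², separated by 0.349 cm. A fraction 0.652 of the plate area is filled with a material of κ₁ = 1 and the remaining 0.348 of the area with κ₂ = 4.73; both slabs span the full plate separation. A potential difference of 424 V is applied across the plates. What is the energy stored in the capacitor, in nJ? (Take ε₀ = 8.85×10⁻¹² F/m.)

U ≈ 313 nJ

A = 5.98 cm² = 5.98×10⁻⁴ m².
Side-by-side slabs ⇒ two capacitors in parallel, each spanning the full gap.
C₁ = κ₁ε₀A₁/d = 1.00 × 8.85×10⁻¹² × 3.90×10⁻⁴ / 3.49×10⁻³ = 9.89×10⁻¹³ F.
C₂ = κ₂ε₀A₂/d = 4.73 × 8.85×10⁻¹² × 2.08×10⁻⁴ / 3.49×10⁻³ = 2.50×10⁻¹² F.
C = C₁ + C₂ = 3.48×10⁻¹² F.
U = ½CV² = ½ × 3.48×10⁻¹² × (424)² = 3.13×10⁻⁷ J.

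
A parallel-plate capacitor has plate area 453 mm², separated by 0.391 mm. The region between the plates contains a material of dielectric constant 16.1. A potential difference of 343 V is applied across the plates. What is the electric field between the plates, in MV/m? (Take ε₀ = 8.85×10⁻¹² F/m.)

E = V/d = 343 / 3.91×10⁻⁴ = 8.77×10⁵ V/m.

E ≈ 0.877 MV/m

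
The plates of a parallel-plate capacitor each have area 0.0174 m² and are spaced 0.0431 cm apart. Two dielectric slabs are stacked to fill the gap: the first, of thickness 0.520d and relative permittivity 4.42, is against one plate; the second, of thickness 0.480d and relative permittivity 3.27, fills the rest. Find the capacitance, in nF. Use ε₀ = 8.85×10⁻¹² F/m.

Stacked slabs ⇒ two capacitors in series, each with the full plate area.
C₁ = κ₁ε₀A/d₁ = 4.42 × 8.85×10⁻¹² × 1.74×10⁻² / 2.24×10⁻⁴ = 3.04×10⁻⁹ F.
C₂ = κ₂ε₀A/d₂ = 3.27 × 8.85×10⁻¹² × 1.74×10⁻² / 2.07×10⁻⁴ = 2.43×10⁻⁹ F.
C = (1/C₁ + 1/C₂)⁻¹ = 1.35×10⁻⁹ F.

C ≈ 1.35 nF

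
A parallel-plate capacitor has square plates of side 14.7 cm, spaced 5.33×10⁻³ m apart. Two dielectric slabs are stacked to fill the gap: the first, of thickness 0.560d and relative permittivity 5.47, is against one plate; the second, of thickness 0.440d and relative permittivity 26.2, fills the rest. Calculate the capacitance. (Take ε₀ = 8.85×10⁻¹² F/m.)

A = (14.7 cm)² = 2.16×10⁻² m².
Stacked slabs ⇒ two capacitors in series, each with the full plate area.
C₁ = κ₁ε₀A/d₁ = 5.47 × 8.85×10⁻¹² × 2.16×10⁻² / 2.98×10⁻³ = 3.50×10⁻¹⁰ F.
C₂ = κ₂ε₀A/d₂ = 26.2 × 8.85×10⁻¹² × 2.16×10⁻² / 2.35×10⁻³ = 2.14×10⁻⁹ F.
C = (1/C₁ + 1/C₂)⁻¹ = 3.01×10⁻¹⁰ F.

301 pF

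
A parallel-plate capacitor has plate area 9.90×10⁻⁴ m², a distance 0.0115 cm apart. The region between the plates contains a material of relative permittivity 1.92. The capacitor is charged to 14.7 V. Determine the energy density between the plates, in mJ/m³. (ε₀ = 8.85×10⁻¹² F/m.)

u ≈ 139 mJ/m³

E = V/d = 14.7 / 1.15×10⁻⁴ = 1.28×10⁵ V/m.
u = ½κε₀E² = ½ × 1.92 × 8.85×10⁻¹² × (1.28×10⁵)² = 0.139 J/m³.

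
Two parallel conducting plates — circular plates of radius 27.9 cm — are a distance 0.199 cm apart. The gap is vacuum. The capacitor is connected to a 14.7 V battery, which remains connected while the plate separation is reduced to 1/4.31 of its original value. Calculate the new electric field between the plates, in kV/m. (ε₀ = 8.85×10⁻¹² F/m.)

A = π(27.9 cm)² = 0.245 m².
Initially C₁ = ε₀A/d = 8.85×10⁻¹² × 0.245 / 1.99×10⁻³ = 1.09×10⁻⁹ F.
E₁ = 7.39×10³ V/m.
Battery connected ⇒ V is held fixed. E = V/d, so E₂/E₁ = d₁/d₂ = 4.31.
E₂ = 4.31 × 7.39×10³ = 3.18×10⁴ V/m.

31.8 kV/m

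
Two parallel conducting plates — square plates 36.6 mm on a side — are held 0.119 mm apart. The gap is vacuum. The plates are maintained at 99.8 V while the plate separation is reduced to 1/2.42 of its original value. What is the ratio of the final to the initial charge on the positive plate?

Battery connected ⇒ V is held fixed.
C₂ = 2.42 C₁ and Q = CV, so Q₂/Q₁ = C₂/C₁ = 2.42.

Q₂/Q₁ ≈ 2.42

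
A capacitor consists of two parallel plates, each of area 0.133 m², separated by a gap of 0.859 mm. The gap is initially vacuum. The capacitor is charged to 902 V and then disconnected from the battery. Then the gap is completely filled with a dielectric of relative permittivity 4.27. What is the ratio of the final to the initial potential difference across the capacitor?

Isolated ⇒ Q is held fixed.
C₂ = 4.27 C₁ and V = Q/C, so V₂/V₁ = C₁/C₂ = 0.234.

0.234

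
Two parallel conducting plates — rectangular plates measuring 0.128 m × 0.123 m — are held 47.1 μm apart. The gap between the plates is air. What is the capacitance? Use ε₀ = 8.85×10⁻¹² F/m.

A = 0.128 × 0.123 m² = 1.57×10⁻² m².
C = ε₀A/d = 8.85×10⁻¹² × 1.57×10⁻² / 4.71×10⁻⁵ = 2.96×10⁻⁹ F.

2.96 nF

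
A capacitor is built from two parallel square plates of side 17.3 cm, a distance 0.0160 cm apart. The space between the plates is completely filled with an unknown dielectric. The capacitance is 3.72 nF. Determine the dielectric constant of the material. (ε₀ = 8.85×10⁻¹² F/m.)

A = (17.3 cm)² = 2.99×10⁻² m².
κ = Cd/(ε₀A) = 3.72×10⁻⁹ × 1.60×10⁻⁴ / (8.85×10⁻¹² × 2.99×10⁻²) = 2.25.

2.25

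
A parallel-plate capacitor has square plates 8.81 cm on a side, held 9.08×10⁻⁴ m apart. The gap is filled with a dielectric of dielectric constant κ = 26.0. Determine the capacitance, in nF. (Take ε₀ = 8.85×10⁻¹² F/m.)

1.97 nF

A = (8.81 cm)² = 7.76×10⁻³ m².
C = κε₀A/d = 26.0 × 8.85×10⁻¹² × 7.76×10⁻³ / 9.08×10⁻⁴ = 1.97×10⁻⁹ F.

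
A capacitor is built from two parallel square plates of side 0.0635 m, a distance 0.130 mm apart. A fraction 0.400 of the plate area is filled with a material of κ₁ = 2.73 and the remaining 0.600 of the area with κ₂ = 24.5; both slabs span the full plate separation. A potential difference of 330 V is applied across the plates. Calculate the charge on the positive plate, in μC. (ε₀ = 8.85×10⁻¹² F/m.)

1.43 μC

A = (0.0635 m)² = 4.03×10⁻³ m².
Side-by-side slabs ⇒ two capacitors in parallel, each spanning the full gap.
C₁ = κ₁ε₀A₁/d = 2.73 × 8.85×10⁻¹² × 1.61×10⁻³ / 1.30×10⁻⁴ = 3.00×10⁻¹⁰ F.
C₂ = κ₂ε₀A₂/d = 24.5 × 8.85×10⁻¹² × 2.42×10⁻³ / 1.30×10⁻⁴ = 4.04×10⁻⁹ F.
C = C₁ + C₂ = 4.33×10⁻⁹ F.
Q = CV = 4.33×10⁻⁹ × 330 = 1.43×10⁻⁶ C.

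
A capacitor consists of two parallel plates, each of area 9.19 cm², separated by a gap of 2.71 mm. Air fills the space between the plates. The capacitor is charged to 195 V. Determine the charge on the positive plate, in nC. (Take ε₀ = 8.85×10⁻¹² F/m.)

0.585 nC

A = 9.19 cm² = 9.19×10⁻⁴ m².
C = ε₀A/d = 8.85×10⁻¹² × 9.19×10⁻⁴ / 2.71×10⁻³ = 3.00×10⁻¹² F.
Q = CV = 3.00×10⁻¹² × 195 = 5.85×10⁻¹⁰ C.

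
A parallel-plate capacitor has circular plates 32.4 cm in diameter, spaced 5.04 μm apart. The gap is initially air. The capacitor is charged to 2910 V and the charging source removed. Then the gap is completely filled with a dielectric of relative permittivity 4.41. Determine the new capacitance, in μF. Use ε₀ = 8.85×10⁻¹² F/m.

0.638 μF

A = π(32.4/2 cm)² = 8.24×10⁻² m².
Initially C₁ = ε₀A/d = 8.85×10⁻¹² × 8.24×10⁻² / 5.04×10⁻⁶ = 1.45×10⁻⁷ F.
C = κε₀A/d scales with κ, so C₂/C₁ = κ = 4.41.
C₂ = 4.41 × 1.45×10⁻⁷ = 6.38×10⁻⁷ F.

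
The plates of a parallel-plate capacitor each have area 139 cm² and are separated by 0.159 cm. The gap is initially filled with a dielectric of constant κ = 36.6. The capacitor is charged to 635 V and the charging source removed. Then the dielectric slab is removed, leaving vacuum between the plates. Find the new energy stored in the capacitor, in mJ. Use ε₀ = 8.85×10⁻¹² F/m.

A = 139 cm² = 1.39×10⁻² m².
Initially C₁ = κε₀A/d = 36.6 × 8.85×10⁻¹² × 1.39×10⁻² / 1.59×10⁻³ = 2.83×10⁻⁹ F.
U₁ = 5.71×10⁻⁴ J.
Isolated ⇒ Q is held fixed. C₂ = 0.0273 C₁ and U = Q²/(2C), so U₂/U₁ = C₁/C₂ = 36.6.
U₂ = 36.6 × 5.71×10⁻⁴ = 2.09×10⁻² J.

20.9 mJ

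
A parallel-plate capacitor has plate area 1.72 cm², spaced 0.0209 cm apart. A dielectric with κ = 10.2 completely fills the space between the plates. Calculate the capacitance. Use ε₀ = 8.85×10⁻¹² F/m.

A = 1.72 cm² = 1.72×10⁻⁴ m².
C = κε₀A/d = 10.2 × 8.85×10⁻¹² × 1.72×10⁻⁴ / 2.09×10⁻⁴ = 7.43×10⁻¹¹ F.

74.3 pF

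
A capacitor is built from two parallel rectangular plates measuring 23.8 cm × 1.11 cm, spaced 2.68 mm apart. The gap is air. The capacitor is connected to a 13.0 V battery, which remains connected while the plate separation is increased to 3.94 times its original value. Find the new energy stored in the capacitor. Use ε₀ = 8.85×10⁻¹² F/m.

U ≈ 187 pJ

A = 23.8 × 1.11 cm² = 2.64×10⁻³ m².
Initially C₁ = ε₀A/d = 8.85×10⁻¹² × 2.64×10⁻³ / 2.68×10⁻³ = 8.72×10⁻¹² F.
U₁ = 7.37×10⁻¹⁰ J.
Battery connected ⇒ V is held fixed. C₂ = 0.254 C₁ and U = ½CV², so U₂/U₁ = C₂/C₁ = 0.254.
U₂ = 0.254 × 7.37×10⁻¹⁰ = 1.87×10⁻¹⁰ J.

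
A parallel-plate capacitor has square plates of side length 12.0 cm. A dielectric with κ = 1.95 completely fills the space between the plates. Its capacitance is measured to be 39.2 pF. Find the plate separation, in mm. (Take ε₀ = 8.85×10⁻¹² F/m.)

A = (12.0 cm)² = 1.44×10⁻² m².
d = κε₀A/C = 1.95 × 8.85×10⁻¹² × 1.44×10⁻² / 3.92×10⁻¹¹ = 6.34×10⁻³ m.

6.34 mm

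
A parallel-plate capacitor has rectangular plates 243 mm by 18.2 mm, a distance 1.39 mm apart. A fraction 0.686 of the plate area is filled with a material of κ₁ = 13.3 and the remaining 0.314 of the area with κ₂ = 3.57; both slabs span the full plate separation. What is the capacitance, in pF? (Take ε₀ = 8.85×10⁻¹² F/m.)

288 pF

A = 243 × 18.2 mm² = 4.42×10⁻³ m².
Side-by-side slabs ⇒ two capacitors in parallel, each spanning the full gap.
C₁ = κ₁ε₀A₁/d = 13.3 × 8.85×10⁻¹² × 3.03×10⁻³ / 1.39×10⁻³ = 2.57×10⁻¹⁰ F.
C₂ = κ₂ε₀A₂/d = 3.57 × 8.85×10⁻¹² × 1.39×10⁻³ / 1.39×10⁻³ = 3.16×10⁻¹¹ F.
C = C₁ + C₂ = 2.88×10⁻¹⁰ F.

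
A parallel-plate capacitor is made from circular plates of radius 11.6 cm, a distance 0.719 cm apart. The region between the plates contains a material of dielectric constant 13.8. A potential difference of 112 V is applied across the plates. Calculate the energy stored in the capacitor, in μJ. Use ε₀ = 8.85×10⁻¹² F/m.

U ≈ 4.50 μJ

A = π(11.6 cm)² = 4.23×10⁻² m².
C = κε₀A/d = 13.8 × 8.85×10⁻¹² × 4.23×10⁻² / 7.19×10⁻³ = 7.18×10⁻¹⁰ F.
U = ½CV² = ½ × 7.18×10⁻¹⁰ × (112)² = 4.50×10⁻⁶ J.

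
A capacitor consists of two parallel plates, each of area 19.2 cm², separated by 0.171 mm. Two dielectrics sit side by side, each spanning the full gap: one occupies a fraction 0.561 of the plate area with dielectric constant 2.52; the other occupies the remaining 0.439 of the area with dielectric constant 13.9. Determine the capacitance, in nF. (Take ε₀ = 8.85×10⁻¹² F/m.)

A = 19.2 cm² = 1.92×10⁻³ m².
Side-by-side slabs ⇒ two capacitors in parallel, each spanning the full gap.
C₁ = κ₁ε₀A₁/d = 2.52 × 8.85×10⁻¹² × 1.08×10⁻³ / 1.71×10⁻⁴ = 1.40×10⁻¹⁰ F.
C₂ = κ₂ε₀A₂/d = 13.9 × 8.85×10⁻¹² × 8.43×10⁻⁴ / 1.71×10⁻⁴ = 6.06×10⁻¹⁰ F.
C = C₁ + C₂ = 7.47×10⁻¹⁰ F.

0.747 nF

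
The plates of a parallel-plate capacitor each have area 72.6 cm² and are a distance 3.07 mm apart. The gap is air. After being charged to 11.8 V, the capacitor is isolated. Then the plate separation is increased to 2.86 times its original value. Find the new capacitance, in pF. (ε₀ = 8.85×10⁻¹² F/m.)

A = 72.6 cm² = 7.26×10⁻³ m².
Initially C₁ = ε₀A/d = 8.85×10⁻¹² × 7.26×10⁻³ / 3.07×10⁻³ = 2.09×10⁻¹¹ F.
C = ε₀A/d scales as 1/d, so C₂/C₁ = d₁/d₂ = 1/2.86 = 0.350.
C₂ = 0.350 × 2.09×10⁻¹¹ = 7.32×10⁻¹² F.

C ≈ 7.32 pF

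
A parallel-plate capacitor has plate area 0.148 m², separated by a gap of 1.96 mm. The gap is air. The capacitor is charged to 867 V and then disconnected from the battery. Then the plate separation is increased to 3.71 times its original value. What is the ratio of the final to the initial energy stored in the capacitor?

Isolated ⇒ Q is held fixed.
C₂ = 0.270 C₁ and U = Q²/(2C), so U₂/U₁ = C₁/C₂ = 3.71.

U₂/U₁ ≈ 3.71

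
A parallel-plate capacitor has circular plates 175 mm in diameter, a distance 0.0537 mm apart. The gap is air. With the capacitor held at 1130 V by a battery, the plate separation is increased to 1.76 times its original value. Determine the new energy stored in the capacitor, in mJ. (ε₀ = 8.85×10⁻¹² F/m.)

U ≈ 1.44 mJ

A = π(175/2 mm)² = 2.41×10⁻² m².
Initially C₁ = ε₀A/d = 8.85×10⁻¹² × 2.41×10⁻² / 5.37×10⁻⁵ = 3.96×10⁻⁹ F.
U₁ = 2.53×10⁻³ J.
Battery connected ⇒ V is held fixed. C₂ = 0.568 C₁ and U = ½CV², so U₂/U₁ = C₂/C₁ = 0.568.
U₂ = 0.568 × 2.53×10⁻³ = 1.44×10⁻³ J.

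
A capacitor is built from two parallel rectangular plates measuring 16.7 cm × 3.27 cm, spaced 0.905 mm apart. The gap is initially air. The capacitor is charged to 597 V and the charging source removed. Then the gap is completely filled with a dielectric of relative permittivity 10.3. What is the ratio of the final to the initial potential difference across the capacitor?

Isolated ⇒ Q is held fixed.
C₂ = 10.3 C₁ and V = Q/C, so V₂/V₁ = C₁/C₂ = 0.0971.

V₂/V₁ ≈ 0.0971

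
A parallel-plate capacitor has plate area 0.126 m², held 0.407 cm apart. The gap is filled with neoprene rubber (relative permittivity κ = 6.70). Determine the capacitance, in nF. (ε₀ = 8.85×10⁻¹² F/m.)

C = κε₀A/d = 6.70 × 8.85×10⁻¹² × 0.126 / 4.07×10⁻³ = 1.84×10⁻⁹ F.

1.84 nF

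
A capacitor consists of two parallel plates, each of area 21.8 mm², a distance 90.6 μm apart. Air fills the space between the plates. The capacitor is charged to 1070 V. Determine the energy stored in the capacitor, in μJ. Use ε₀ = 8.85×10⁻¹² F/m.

U ≈ 1.22 μJ

A = 21.8 mm² = 2.18×10⁻⁵ m².
C = ε₀A/d = 8.85×10⁻¹² × 2.18×10⁻⁵ / 9.06×10⁻⁵ = 2.13×10⁻¹² F.
U = ½CV² = ½ × 2.13×10⁻¹² × (1070)² = 1.22×10⁻⁶ J.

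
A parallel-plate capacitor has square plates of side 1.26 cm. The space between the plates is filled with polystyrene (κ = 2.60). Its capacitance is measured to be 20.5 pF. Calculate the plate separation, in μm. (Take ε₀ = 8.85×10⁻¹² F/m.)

178 μm

A = (1.26 cm)² = 1.59×10⁻⁴ m².
d = κε₀A/C = 2.60 × 8.85×10⁻¹² × 1.59×10⁻⁴ / 2.05×10⁻¹¹ = 1.78×10⁻⁴ m.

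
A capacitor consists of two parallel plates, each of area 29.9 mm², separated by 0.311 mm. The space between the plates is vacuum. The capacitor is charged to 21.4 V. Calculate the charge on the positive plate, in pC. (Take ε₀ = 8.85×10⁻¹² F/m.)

Q ≈ 18.2 pC

A = 29.9 mm² = 2.99×10⁻⁵ m².
C = ε₀A/d = 8.85×10⁻¹² × 2.99×10⁻⁵ / 3.11×10⁻⁴ = 8.51×10⁻¹³ F.
Q = CV = 8.51×10⁻¹³ × 21.4 = 1.82×10⁻¹¹ C.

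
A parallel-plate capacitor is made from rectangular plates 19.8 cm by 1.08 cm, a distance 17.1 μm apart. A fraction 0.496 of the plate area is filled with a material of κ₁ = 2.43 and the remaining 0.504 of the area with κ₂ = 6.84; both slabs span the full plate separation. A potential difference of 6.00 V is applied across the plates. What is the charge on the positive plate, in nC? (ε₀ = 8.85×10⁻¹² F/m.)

Q ≈ 30.9 nC

A = 19.8 × 1.08 cm² = 2.14×10⁻³ m².
Side-by-side slabs ⇒ two capacitors in parallel, each spanning the full gap.
C₁ = κ₁ε₀A₁/d = 2.43 × 8.85×10⁻¹² × 1.06×10⁻³ / 1.71×10⁻⁵ = 1.33×10⁻⁹ F.
C₂ = κ₂ε₀A₂/d = 6.84 × 8.85×10⁻¹² × 1.08×10⁻³ / 1.71×10⁻⁵ = 3.82×10⁻⁹ F.
C = C₁ + C₂ = 5.15×10⁻⁹ F.
Q = CV = 5.15×10⁻⁹ × 6.00 = 3.09×10⁻⁸ C.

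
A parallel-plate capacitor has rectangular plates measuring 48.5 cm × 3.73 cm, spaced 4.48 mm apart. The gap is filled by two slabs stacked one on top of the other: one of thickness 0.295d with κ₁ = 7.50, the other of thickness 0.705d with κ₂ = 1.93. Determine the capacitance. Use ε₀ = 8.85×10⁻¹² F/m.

88.3 pF

A = 48.5 × 3.73 cm² = 1.81×10⁻² m².
Stacked slabs ⇒ two capacitors in series, each with the full plate area.
C₁ = κ₁ε₀A/d₁ = 7.50 × 8.85×10⁻¹² × 1.81×10⁻² / 1.32×10⁻³ = 9.09×10⁻¹⁰ F.
C₂ = κ₂ε₀A/d₂ = 1.93 × 8.85×10⁻¹² × 1.81×10⁻² / 3.16×10⁻³ = 9.78×10⁻¹¹ F.
C = (1/C₁ + 1/C₂)⁻¹ = 8.83×10⁻¹¹ F.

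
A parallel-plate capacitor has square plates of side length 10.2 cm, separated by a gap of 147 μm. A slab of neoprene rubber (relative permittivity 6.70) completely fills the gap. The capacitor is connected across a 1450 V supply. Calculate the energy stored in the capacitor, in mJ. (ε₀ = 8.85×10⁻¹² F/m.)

A = (10.2 cm)² = 1.04×10⁻² m².
C = κε₀A/d = 6.70 × 8.85×10⁻¹² × 1.04×10⁻² / 1.47×10⁻⁴ = 4.20×10⁻⁹ F.
U = ½CV² = ½ × 4.20×10⁻⁹ × (1450)² = 4.41×10⁻³ J.

U ≈ 4.41 mJ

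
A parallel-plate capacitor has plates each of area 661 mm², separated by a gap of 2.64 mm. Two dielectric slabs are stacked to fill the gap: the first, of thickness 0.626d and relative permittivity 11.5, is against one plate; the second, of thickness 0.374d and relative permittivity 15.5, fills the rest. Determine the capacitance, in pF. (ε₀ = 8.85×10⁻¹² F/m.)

A = 661 mm² = 6.61×10⁻⁴ m².
Stacked slabs ⇒ two capacitors in series, each with the full plate area.
C₁ = κ₁ε₀A/d₁ = 11.5 × 8.85×10⁻¹² × 6.61×10⁻⁴ / 1.65×10⁻³ = 4.07×10⁻¹¹ F.
C₂ = κ₂ε₀A/d₂ = 15.5 × 8.85×10⁻¹² × 6.61×10⁻⁴ / 9.87×10⁻⁴ = 9.18×10⁻¹¹ F.
C = (1/C₁ + 1/C₂)⁻¹ = 2.82×10⁻¹¹ F.

C ≈ 28.2 pF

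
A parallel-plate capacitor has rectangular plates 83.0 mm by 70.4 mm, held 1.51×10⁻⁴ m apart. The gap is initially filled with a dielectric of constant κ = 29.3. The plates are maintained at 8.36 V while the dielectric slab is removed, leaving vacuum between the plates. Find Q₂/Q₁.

Q₂/Q₁ ≈ 0.0341

Battery connected ⇒ V is held fixed.
C₂ = 0.0341 C₁ and Q = CV, so Q₂/Q₁ = C₂/C₁ = 0.0341.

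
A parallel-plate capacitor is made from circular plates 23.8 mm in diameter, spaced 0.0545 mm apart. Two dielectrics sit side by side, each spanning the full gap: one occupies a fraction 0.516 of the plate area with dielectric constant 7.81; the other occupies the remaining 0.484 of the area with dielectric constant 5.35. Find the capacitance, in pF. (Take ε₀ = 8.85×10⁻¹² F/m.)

A = π(23.8/2 mm)² = 4.45×10⁻⁴ m².
Side-by-side slabs ⇒ two capacitors in parallel, each spanning the full gap.
C₁ = κ₁ε₀A₁/d = 7.81 × 8.85×10⁻¹² × 2.30×10⁻⁴ / 5.45×10⁻⁵ = 2.91×10⁻¹⁰ F.
C₂ = κ₂ε₀A₂/d = 5.35 × 8.85×10⁻¹² × 2.15×10⁻⁴ / 5.45×10⁻⁵ = 1.87×10⁻¹⁰ F.
C = C₁ + C₂ = 4.78×10⁻¹⁰ F.

C ≈ 478 pF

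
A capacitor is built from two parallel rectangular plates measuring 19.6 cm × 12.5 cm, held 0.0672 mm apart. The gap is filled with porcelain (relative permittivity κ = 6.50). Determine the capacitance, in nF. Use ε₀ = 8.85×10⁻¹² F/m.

C ≈ 21.0 nF

A = 19.6 × 12.5 cm² = 2.45×10⁻² m².
C = κε₀A/d = 6.50 × 8.85×10⁻¹² × 2.45×10⁻² / 6.72×10⁻⁵ = 2.10×10⁻⁸ F.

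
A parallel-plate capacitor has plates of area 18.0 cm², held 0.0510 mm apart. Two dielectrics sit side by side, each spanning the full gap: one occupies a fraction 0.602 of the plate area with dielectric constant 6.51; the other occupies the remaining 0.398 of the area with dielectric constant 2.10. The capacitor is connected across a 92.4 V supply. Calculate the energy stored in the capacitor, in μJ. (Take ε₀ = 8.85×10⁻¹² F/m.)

U ≈ 6.34 μJ

A = 18.0 cm² = 1.80×10⁻³ m².
Side-by-side slabs ⇒ two capacitors in parallel, each spanning the full gap.
C₁ = κ₁ε₀A₁/d = 6.51 × 8.85×10⁻¹² × 1.08×10⁻³ / 5.10×10⁻⁵ = 1.22×10⁻⁹ F.
C₂ = κ₂ε₀A₂/d = 2.10 × 8.85×10⁻¹² × 7.16×10⁻⁴ / 5.10×10⁻⁵ = 2.61×10⁻¹⁰ F.
C = C₁ + C₂ = 1.49×10⁻⁹ F.
U = ½CV² = ½ × 1.49×10⁻⁹ × (92.4)² = 6.34×10⁻⁶ J.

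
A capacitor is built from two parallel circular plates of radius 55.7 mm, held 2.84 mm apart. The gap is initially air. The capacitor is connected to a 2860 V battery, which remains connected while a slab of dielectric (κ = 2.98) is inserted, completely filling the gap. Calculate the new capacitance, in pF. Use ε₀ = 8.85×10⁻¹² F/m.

C ≈ 90.5 pF

A = π(55.7 mm)² = 9.75×10⁻³ m².
Initially C₁ = ε₀A/d = 8.85×10⁻¹² × 9.75×10⁻³ / 2.84×10⁻³ = 3.04×10⁻¹¹ F.
C = κε₀A/d scales with κ, so C₂/C₁ = κ = 2.98.
C₂ = 2.98 × 3.04×10⁻¹¹ = 9.05×10⁻¹¹ F.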